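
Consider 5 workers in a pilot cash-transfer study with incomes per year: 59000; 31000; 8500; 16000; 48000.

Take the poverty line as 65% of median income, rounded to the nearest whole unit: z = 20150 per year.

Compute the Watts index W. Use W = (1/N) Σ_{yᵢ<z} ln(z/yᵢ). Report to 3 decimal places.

0.219

Poor units: 8500, 16000 (q = 2 of N = 5).
ln(z/y) terms: ln(20150/8500) = 0.8631; ln(20150/16000) = 0.2306.
W = 1.093754 / 5 = 0.219.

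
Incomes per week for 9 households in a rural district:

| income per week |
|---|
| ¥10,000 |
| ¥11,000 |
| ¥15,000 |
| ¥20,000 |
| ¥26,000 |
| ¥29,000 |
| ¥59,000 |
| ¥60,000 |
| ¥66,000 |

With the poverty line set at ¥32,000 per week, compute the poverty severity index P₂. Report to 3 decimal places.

0.152

Incomes under z: ¥10,000, ¥11,000, ¥15,000, ¥20,000, ¥26,000, ¥29,000 (q = 6 of N = 9).
Shortfall ratios: (32000−10000)/32000 = 0.6875; (32000−11000)/32000 = 0.6562; (32000−15000)/32000 = 0.5312; (32000−20000)/32000 = 0.3750; (32000−26000)/32000 = 0.1875; (32000−29000)/32000 = 0.0938.
Squared: 0.4727; 0.4307; 0.2822; 0.1406; 0.0352; 0.0088.
Sum = 1.370117; P₂ = 1.370117 / 9 = 0.152.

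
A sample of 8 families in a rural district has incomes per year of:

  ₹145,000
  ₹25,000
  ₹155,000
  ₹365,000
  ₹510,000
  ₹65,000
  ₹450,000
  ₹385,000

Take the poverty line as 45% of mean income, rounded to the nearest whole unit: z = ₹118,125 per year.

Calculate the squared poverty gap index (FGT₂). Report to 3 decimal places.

0.103

Poor units: ₹25,000, ₹65,000 (q = 2 of N = 8).
Shortfall ratios: (118125−25000)/118125 = 0.7884; (118125−65000)/118125 = 0.4497.
Squared: 0.6215; 0.2023.
Sum = 0.823773; P₂ = 0.823773 / 8 = 0.103.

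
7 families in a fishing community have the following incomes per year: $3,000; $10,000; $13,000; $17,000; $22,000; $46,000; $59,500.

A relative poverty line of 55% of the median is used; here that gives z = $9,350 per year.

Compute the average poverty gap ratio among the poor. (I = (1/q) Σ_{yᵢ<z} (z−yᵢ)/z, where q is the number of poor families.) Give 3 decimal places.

0.679

Below z: $3,000 (q = 1 of N = 7).
Shortfall ratios (z−y)/z: 0.6791; sum = 0.679144.
I averages over the q = 1 poor units only: 0.679144 / 1 = 0.679.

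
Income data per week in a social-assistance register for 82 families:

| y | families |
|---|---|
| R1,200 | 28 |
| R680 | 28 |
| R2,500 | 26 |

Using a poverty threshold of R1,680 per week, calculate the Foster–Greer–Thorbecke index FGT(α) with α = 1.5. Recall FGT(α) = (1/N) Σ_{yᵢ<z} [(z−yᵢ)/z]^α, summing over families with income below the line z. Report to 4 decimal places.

Incomes under z: 28×R680, 28×R1,200 (q = 56 of N = 82).
Relative gaps: (1680−680)/1680 = 0.5952 (×28); (1680−1200)/1680 = 0.2857 (×28).
Raised to α = 1.5: 0.45924 (×28); 0.15272 (×28).
Sum = 17.134792; FGT(1.5) = 17.134792 / 82 = 0.2090.

0.2090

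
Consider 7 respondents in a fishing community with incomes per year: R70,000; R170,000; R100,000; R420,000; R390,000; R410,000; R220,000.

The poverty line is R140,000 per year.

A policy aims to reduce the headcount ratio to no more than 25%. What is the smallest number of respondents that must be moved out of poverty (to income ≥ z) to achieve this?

2 of the 7 respondents are poor, so H = 2/7 = 0.286.
A headcount ratio of at most 25% allows at most ⌊0.25 × 7⌋ = 1 poor respondents.
So at least 2 − 1 = 1 must be lifted.

1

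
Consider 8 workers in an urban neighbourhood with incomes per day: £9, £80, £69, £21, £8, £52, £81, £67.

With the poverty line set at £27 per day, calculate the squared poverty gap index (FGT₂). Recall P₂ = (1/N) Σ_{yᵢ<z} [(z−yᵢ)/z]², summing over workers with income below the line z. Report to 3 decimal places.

0.124

Below the line: £8, £9, £21 (q = 3 of N = 8).
Relative gaps: (27−8)/27 = 0.7037; (27−9)/27 = 0.6667; (27−21)/27 = 0.2222.
Squared: 0.4952; 0.4444; 0.0494.
Sum = 0.989026; P₂ = 0.989026 / 8 = 0.124.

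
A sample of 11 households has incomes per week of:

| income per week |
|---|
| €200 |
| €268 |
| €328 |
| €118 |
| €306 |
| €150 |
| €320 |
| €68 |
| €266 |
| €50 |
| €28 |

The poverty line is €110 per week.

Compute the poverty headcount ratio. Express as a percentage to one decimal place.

3 of the 11 households have income below €110.
H = 3/11 = 27.3%.

27.3%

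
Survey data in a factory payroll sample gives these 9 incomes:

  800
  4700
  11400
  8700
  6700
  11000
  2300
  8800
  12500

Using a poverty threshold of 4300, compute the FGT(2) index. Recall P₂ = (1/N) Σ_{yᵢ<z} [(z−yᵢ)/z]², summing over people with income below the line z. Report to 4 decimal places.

Below the line: 800, 2300 (q = 2 of N = 9).
Relative gaps: (4300−800)/4300 = 0.8140; (4300−2300)/4300 = 0.4651.
Squared: 0.6625; 0.2163.
Sum = 0.878853; P₂ = 0.878853 / 9 = 0.0977.

0.0977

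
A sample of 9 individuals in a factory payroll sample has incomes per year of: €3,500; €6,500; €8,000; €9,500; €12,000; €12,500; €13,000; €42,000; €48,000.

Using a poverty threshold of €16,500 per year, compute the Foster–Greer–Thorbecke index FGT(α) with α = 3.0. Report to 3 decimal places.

0.108

Below z: €3,500, €6,500, €8,000, €9,500, €12,000, €12,500, €13,000 (q = 7 of N = 9).
Gap ratios (z−y)/z: (16500−3500)/16500 = 0.7879; (16500−6500)/16500 = 0.6061; (16500−8000)/16500 = 0.5152; (16500−9500)/16500 = 0.4242; (16500−12000)/16500 = 0.2727; (16500−12500)/16500 = 0.2424; (16500−13000)/16500 = 0.2121.
Raised to α = 3.0: 0.48908; 0.22261; 0.13671; 0.07636; 0.02029; 0.01425; 0.00954.
Sum = 0.968834; FGT(3.0) = 0.968834 / 9 = 0.108.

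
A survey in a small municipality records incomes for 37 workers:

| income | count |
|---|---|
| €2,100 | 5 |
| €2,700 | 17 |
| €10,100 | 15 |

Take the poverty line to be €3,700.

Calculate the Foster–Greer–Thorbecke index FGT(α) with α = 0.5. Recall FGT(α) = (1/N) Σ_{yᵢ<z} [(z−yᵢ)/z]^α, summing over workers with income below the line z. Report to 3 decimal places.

Incomes under z: 5×€2,100, 17×€2,700 (q = 22 of N = 37).
Normalized shortfalls: (3700−2100)/3700 = 0.4324 (×5); (3700−2700)/3700 = 0.2703 (×17).
Raised to α = 0.5: 0.65760 (×5); 0.51988 (×17).
Sum = 12.125859; FGT(0.5) = 12.125859 / 37 = 0.328.

0.328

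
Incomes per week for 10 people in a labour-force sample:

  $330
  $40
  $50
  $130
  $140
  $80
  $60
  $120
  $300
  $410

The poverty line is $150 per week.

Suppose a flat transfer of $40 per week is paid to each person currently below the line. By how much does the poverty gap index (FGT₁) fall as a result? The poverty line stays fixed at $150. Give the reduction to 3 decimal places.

0.147

Before: below the line — $40, $50, $60, $80, $120, $130, $140; poverty gap index (FGT₁) = 0.28667.
After the $40 transfer: below the line — $80, $90, $100, $120; poverty gap index (FGT₁) = 0.14000.
Reduction = 0.28667 − 0.14000 = 0.147.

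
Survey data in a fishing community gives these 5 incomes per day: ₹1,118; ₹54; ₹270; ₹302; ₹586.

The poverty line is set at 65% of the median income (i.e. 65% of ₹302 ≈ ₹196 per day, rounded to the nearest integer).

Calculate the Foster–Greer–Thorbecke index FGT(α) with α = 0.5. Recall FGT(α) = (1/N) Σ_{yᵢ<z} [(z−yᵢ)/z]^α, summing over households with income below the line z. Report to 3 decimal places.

Below the line: ₹54 (q = 1 of N = 5).
Relative gaps: (196−54)/196 = 0.7245.
Raised to α = 0.5: 0.85117.
Sum = 0.851170; FGT(0.5) = 0.851170 / 5 = 0.170.

0.170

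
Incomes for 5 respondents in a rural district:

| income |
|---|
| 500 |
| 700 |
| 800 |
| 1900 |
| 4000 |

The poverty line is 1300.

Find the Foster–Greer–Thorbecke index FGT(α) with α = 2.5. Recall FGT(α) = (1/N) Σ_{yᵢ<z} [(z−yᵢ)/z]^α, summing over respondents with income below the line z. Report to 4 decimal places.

Poor units: 500, 700, 800 (q = 3 of N = 5).
Shortfall ratios: (1300−500)/1300 = 0.6154; (1300−700)/1300 = 0.4615; (1300−800)/1300 = 0.3846.
Raised to α = 2.5: 0.29708; 0.14472; 0.09174.
Sum = 0.533534; FGT(2.5) = 0.533534 / 5 = 0.1067.

0.1067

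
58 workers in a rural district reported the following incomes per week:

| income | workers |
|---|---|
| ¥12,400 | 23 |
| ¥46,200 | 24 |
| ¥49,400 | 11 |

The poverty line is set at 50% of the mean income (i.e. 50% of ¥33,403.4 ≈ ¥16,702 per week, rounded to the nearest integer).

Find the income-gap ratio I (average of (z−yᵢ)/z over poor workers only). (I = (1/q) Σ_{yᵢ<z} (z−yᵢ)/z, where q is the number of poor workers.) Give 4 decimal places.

Below the line: 23×¥12,400 (q = 23 of N = 58).
Relative gaps: 0.2576 (×23); sum = 5.924201.
The income-gap ratio divides by q (the poor only): 5.924201 / 23 = 0.2576.

0.2576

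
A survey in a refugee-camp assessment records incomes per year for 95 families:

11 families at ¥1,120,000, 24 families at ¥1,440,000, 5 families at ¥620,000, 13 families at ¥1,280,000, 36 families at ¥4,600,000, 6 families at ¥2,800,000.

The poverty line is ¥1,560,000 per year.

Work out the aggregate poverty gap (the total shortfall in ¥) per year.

Poor units: 5×¥620,000, 11×¥1,120,000, 13×¥1,280,000, 24×¥1,440,000 (q = 53 of N = 95).
Individual gaps: 5×(1560000−620000) = 4700000; 11×(1560000−1120000) = 4840000; 13×(1560000−1280000) = 3640000; 24×(1560000−1440000) = 2880000.
Aggregate gap = ¥16,060,000.

¥16,060,000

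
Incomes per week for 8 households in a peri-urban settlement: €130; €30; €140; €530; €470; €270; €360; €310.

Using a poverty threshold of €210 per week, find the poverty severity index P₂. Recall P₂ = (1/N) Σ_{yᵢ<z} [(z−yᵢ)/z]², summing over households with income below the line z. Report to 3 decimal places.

0.124

Below z: €30, €130, €140 (q = 3 of N = 8).
Shortfall ratios: (210−30)/210 = 0.8571; (210−130)/210 = 0.3810; (210−140)/210 = 0.3333.
Squared: 0.7347; 0.1451; 0.1111.
Sum = 0.990930; P₂ = 0.990930 / 8 = 0.124.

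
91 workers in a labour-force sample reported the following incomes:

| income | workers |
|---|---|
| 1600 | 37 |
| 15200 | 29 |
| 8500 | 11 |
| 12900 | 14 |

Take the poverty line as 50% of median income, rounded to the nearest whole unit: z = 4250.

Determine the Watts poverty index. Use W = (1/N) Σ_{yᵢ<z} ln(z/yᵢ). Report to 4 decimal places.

0.3972

Incomes under z: 37×1600 (q = 37 of N = 91).
Log gaps: ln(4250/1600) = 0.9769 (×37).
W = 36.145868 / 91 = 0.3972.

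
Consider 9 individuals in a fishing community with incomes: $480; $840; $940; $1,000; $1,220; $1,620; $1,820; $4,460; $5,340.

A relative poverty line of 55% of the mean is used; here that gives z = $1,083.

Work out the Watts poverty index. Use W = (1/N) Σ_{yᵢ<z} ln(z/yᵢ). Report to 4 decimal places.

Incomes under z: $480, $840, $940, $1,000 (q = 4 of N = 9).
Log shortfalls: ln(1083/480) = 0.8137; ln(1083/840) = 0.2541; ln(1083/940) = 0.1416; ln(1083/1000) = 0.0797.
W = 1.289138 / 9 = 0.1432.

0.1432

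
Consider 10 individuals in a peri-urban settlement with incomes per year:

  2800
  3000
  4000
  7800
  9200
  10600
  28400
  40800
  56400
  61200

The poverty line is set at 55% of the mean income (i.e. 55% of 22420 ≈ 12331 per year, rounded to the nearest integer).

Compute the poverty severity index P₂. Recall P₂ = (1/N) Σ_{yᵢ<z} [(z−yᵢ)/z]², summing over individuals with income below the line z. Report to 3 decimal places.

Below the line: 2800, 3000, 4000, 7800, 9200, 10600 (q = 6 of N = 10).
Shortfall ratios: (12331−2800)/12331 = 0.7729; (12331−3000)/12331 = 0.7567; (12331−4000)/12331 = 0.6756; (12331−7800)/12331 = 0.3674; (12331−9200)/12331 = 0.2539; (12331−10600)/12331 = 0.1404.
Squared: 0.5974; 0.5726; 0.4565; 0.1350; 0.0645; 0.0197.
Sum = 1.845682; P₂ = 1.845682 / 10 = 0.185.

0.185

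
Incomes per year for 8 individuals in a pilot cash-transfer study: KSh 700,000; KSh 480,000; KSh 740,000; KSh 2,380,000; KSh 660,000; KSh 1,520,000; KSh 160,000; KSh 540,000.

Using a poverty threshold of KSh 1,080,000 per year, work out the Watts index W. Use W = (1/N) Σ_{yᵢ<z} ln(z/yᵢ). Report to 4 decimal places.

0.5897

Below z: KSh 160,000, KSh 480,000, KSh 540,000, KSh 660,000, KSh 700,000, KSh 740,000 (q = 6 of N = 8).
Log shortfalls: ln(1080000/160000) = 1.9095; ln(1080000/480000) = 0.8109; ln(1080000/540000) = 0.6931; ln(1080000/660000) = 0.4925; ln(1080000/700000) = 0.4336; ln(1080000/740000) = 0.3781.
W = 4.717799 / 8 = 0.5897.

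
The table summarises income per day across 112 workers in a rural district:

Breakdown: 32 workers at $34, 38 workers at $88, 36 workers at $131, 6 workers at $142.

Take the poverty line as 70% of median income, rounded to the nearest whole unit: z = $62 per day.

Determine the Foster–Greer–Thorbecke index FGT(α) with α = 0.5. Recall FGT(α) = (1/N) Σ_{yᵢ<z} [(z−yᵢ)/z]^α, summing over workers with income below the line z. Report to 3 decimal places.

Below the line: 32×$34 (q = 32 of N = 112).
Normalized shortfalls: (62−34)/62 = 0.4516 (×32).
Raised to α = 0.5: 0.67202 (×32).
Sum = 21.504688; FGT(0.5) = 21.504688 / 112 = 0.192.

0.192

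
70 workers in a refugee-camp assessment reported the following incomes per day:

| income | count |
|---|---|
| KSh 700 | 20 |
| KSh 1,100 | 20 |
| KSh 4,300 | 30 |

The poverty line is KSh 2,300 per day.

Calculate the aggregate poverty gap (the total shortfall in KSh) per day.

Below the line: 20×KSh 700, 20×KSh 1,100 (q = 40 of N = 70).
Individual gaps: 20×(2300−700) = 32000; 20×(2300−1100) = 24000.
Aggregate gap = KSh 56,000.

KSh 56,000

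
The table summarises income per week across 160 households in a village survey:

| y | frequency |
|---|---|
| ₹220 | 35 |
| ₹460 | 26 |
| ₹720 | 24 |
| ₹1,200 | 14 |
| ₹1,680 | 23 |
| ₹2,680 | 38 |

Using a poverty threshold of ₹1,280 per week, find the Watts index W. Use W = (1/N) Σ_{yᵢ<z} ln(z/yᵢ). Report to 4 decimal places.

Below z: 35×₹220, 26×₹460, 24×₹720, 14×₹1,200 (q = 99 of N = 160).
Log gaps: ln(1280/220) = 1.7610 (×35); ln(1280/460) = 1.0234 (×26); ln(1280/720) = 0.5754 (×24); ln(1280/1200) = 0.0645 (×14).
W = 102.954963 / 160 = 0.6435.

0.6435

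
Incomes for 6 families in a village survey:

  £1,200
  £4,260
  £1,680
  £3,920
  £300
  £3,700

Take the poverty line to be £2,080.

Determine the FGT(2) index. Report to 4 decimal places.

0.1581

Poor units: £300, £1,200, £1,680 (q = 3 of N = 6).
Gap ratios (z−y)/z: (2080−300)/2080 = 0.8558; (2080−1200)/2080 = 0.4231; (2080−1680)/2080 = 0.1923.
Squared: 0.7323; 0.1790; 0.0370.
Sum = 0.948317; P₂ = 0.948317 / 6 = 0.1581.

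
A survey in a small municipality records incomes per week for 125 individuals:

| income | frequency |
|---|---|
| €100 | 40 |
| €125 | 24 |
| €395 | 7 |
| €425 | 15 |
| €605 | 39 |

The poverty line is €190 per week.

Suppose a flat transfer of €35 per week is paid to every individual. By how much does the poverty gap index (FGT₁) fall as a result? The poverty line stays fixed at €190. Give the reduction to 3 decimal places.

Before: below the line — 40×€100, 24×€125; poverty gap index (FGT₁) = 0.21726.
After the €35 transfer: below the line — 40×€135, 24×€160; poverty gap index (FGT₁) = 0.12295.
Reduction = 0.21726 − 0.12295 = 0.094.

0.094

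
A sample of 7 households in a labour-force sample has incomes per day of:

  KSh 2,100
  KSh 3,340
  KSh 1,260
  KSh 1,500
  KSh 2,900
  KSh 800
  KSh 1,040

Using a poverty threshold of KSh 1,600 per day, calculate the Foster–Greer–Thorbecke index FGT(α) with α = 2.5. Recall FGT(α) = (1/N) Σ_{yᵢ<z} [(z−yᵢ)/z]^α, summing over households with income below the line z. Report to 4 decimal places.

0.0387

Incomes under z: KSh 800, KSh 1,040, KSh 1,260, KSh 1,500 (q = 4 of N = 7).
Relative gaps: (1600−800)/1600 = 0.5000; (1600−1040)/1600 = 0.3500; (1600−1260)/1600 = 0.2125; (1600−1500)/1600 = 0.0625.
Raised to α = 2.5: 0.17678; 0.07247; 0.02082; 0.00098.
Sum = 0.271041; FGT(2.5) = 0.271041 / 7 = 0.0387.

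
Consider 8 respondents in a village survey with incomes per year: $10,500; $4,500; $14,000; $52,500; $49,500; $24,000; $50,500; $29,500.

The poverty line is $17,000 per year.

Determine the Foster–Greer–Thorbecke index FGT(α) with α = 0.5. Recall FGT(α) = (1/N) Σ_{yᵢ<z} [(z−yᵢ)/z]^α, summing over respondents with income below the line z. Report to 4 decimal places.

0.2370

Below the line: $4,500, $10,500, $14,000 (q = 3 of N = 8).
Shortfall ratios: (17000−4500)/17000 = 0.7353; (17000−10500)/17000 = 0.3824; (17000−14000)/17000 = 0.1765.
Raised to α = 0.5: 0.85749; 0.61835; 0.42008.
Sum = 1.895924; FGT(0.5) = 1.895924 / 8 = 0.2370.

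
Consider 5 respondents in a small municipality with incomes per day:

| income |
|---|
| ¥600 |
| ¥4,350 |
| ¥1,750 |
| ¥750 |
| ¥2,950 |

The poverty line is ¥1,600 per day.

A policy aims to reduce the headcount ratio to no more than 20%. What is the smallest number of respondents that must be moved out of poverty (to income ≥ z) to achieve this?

1

2 of the 5 respondents are poor, so H = 2/5 = 0.400.
A headcount ratio of at most 20% allows at most ⌊0.20 × 5⌋ = 1 poor respondents.
So at least 2 − 1 = 1 must be lifted.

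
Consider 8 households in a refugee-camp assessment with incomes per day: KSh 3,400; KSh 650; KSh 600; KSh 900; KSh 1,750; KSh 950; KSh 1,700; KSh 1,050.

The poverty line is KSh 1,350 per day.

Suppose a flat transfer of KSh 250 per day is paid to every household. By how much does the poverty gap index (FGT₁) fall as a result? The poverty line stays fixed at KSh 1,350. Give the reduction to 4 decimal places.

Before: below the line — KSh 600, KSh 650, KSh 900, KSh 950, KSh 1,050; poverty gap index (FGT₁) = 0.240741.
After the KSh 250 transfer: below the line — KSh 850, KSh 900, KSh 1,150, KSh 1,200, KSh 1,300; poverty gap index (FGT₁) = 0.125000.
Reduction = 0.240741 − 0.125000 = 0.1157.

0.1157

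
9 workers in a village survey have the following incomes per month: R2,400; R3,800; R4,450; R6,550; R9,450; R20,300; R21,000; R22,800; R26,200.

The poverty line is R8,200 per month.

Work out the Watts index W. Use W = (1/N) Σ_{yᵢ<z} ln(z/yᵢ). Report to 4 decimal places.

0.3149

Below the line: R2,400, R3,800, R4,450, R6,550 (q = 4 of N = 9).
ln(z/y) terms: ln(8200/2400) = 1.2287; ln(8200/3800) = 0.7691; ln(8200/4450) = 0.6112; ln(8200/6550) = 0.2247.
W = 2.833698 / 9 = 0.3149.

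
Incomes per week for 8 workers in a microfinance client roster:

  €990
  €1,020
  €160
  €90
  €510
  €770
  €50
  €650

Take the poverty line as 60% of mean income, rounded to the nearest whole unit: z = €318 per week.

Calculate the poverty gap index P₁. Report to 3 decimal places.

Below z: €50, €90, €160 (q = 3 of N = 8).
Normalized shortfalls: (318−50)/318 = 0.8428; (318−90)/318 = 0.7170; (318−160)/318 = 0.4969.
Σ = 2.056604. Dividing by the full population N = 8 gives P₁ = 0.257.

0.257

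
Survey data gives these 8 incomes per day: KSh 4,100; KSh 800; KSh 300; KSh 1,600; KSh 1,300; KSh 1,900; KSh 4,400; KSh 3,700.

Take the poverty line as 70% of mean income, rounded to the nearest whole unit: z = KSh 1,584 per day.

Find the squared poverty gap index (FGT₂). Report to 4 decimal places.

Below z: KSh 300, KSh 800, KSh 1,300 (q = 3 of N = 8).
Normalized shortfalls: (1584−300)/1584 = 0.8106; (1584−800)/1584 = 0.4949; (1584−1300)/1584 = 0.1793.
Squared: 0.6571; 0.2450; 0.0321.
Sum = 0.934203; P₂ = 0.934203 / 8 = 0.1168.

0.1168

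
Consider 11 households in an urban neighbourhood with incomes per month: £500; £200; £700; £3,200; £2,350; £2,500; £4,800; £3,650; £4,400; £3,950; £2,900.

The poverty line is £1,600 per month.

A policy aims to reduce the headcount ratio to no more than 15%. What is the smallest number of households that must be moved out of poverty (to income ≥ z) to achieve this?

3 of the 11 households are poor, so H = 3/11 = 0.273.
A headcount ratio of at most 15% allows at most ⌊0.15 × 11⌋ = 1 poor households.
So at least 3 − 1 = 2 must be lifted.

2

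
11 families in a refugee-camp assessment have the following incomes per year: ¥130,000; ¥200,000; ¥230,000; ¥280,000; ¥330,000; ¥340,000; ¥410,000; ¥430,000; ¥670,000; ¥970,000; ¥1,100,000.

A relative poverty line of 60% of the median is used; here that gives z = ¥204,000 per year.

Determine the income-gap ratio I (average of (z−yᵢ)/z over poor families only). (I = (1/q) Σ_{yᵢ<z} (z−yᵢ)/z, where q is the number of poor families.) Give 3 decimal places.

0.191

Incomes under z: ¥130,000, ¥200,000 (q = 2 of N = 11).
Shortfall ratios (z−y)/z: 0.3627, 0.0196; sum = 0.382353.
I averages over the q = 2 poor units only: 0.382353 / 2 = 0.191.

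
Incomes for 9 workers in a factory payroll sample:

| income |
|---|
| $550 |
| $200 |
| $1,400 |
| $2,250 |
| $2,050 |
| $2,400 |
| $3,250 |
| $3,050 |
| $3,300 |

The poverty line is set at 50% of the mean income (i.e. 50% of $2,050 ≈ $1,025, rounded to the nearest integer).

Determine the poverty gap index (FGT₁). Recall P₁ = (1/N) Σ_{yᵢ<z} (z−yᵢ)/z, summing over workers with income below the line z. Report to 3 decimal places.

Poor units: $200, $550 (q = 2 of N = 9).
Gap ratios (z−y)/z: (1025−200)/1025 = 0.8049; (1025−550)/1025 = 0.4634.
Sum of shortfalls = 1.268293; P₁ averages over all N: 1.268293 / 9 = 0.141.

0.141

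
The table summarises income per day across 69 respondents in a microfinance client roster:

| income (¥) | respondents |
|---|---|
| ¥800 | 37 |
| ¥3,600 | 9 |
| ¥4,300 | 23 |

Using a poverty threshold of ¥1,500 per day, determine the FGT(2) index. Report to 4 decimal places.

0.1168

Poor units: 37×¥800 (q = 37 of N = 69).
Relative gaps: (1500−800)/1500 = 0.4667 (×37).
Squared: 0.2178 (×37).
Sum = 8.057778; P₂ = 8.057778 / 69 = 0.1168.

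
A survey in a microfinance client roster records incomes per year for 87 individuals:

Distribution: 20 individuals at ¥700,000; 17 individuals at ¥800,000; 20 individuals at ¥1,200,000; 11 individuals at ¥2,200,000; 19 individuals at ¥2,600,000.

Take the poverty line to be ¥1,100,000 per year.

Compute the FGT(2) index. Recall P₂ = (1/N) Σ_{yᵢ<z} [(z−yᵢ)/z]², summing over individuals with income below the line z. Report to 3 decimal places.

0.045

Poor units: 20×¥700,000, 17×¥800,000 (q = 37 of N = 87).
Shortfall ratios: (1100000−700000)/1100000 = 0.3636 (×20); (1100000−800000)/1100000 = 0.2727 (×17).
Squared: 0.1322 (×20); 0.0744 (×17).
Sum = 3.909091; P₂ = 3.909091 / 87 = 0.045.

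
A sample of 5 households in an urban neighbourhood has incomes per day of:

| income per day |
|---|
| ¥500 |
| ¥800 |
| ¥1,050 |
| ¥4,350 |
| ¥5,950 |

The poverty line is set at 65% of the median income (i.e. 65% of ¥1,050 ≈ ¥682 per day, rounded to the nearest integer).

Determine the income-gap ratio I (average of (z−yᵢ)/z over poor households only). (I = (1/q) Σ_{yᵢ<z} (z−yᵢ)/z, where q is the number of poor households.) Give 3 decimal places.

Below z: ¥500 (q = 1 of N = 5).
Relative gaps: 0.2669; sum = 0.266862.
The income-gap ratio divides by q (the poor only): 0.266862 / 1 = 0.267.

0.267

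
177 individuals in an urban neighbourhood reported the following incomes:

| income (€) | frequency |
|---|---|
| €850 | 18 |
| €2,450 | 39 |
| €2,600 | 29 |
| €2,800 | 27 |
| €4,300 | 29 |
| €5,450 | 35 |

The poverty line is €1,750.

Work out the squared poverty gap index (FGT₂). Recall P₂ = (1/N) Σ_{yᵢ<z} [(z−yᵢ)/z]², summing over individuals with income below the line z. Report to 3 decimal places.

Poor units: 18×€850 (q = 18 of N = 177).
Gap ratios (z−y)/z: (1750−850)/1750 = 0.5143 (×18).
Squared: 0.2645 (×18).
Sum = 4.760816; P₂ = 4.760816 / 177 = 0.027.

0.027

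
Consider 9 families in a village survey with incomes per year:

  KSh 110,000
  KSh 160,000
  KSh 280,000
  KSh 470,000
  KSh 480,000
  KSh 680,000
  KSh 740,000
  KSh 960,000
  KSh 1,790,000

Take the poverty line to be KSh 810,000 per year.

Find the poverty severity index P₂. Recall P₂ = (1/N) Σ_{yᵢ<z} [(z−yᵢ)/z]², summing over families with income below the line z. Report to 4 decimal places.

0.2438

Incomes under z: KSh 110,000, KSh 160,000, KSh 280,000, KSh 470,000, KSh 480,000, KSh 680,000, KSh 740,000 (q = 7 of N = 9).
Normalized shortfalls: (810000−110000)/810000 = 0.8642; (810000−160000)/810000 = 0.8025; (810000−280000)/810000 = 0.6543; (810000−470000)/810000 = 0.4198; (810000−480000)/810000 = 0.4074; (810000−680000)/810000 = 0.1605; (810000−740000)/810000 = 0.0864.
Squared: 0.7468; 0.6440; 0.4281; 0.1762; 0.1660; 0.0258; 0.0075.
Sum = 2.194330; P₂ = 2.194330 / 9 = 0.2438.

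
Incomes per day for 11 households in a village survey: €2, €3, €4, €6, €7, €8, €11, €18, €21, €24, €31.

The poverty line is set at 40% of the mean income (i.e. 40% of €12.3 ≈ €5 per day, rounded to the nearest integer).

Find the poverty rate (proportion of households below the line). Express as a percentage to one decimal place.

27.3%

3 of the 11 households have income below €5.
H = 3/11 = 27.3%.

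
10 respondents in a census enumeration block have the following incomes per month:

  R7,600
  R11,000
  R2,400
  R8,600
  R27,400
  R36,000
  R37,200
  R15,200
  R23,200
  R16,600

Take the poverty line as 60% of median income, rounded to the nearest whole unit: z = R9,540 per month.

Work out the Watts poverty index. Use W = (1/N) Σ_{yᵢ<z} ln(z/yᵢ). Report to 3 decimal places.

Poor units: R2,400, R7,600, R8,600 (q = 3 of N = 10).
ln(z/y) terms: ln(9540/2400) = 1.3800; ln(9540/7600) = 0.2273; ln(9540/8600) = 0.1037.
W = 1.711101 / 10 = 0.171.

0.171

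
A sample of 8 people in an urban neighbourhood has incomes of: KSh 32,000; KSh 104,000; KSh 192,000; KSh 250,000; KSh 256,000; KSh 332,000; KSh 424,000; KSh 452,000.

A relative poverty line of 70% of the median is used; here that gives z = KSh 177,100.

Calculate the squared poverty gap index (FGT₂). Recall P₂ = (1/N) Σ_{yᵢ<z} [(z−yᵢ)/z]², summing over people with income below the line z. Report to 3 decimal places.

0.105

Below z: KSh 32,000, KSh 104,000 (q = 2 of N = 8).
Relative gaps: (177100−32000)/177100 = 0.8193; (177100−104000)/177100 = 0.4128.
Squared: 0.6713; 0.1704.
Sum = 0.841642; P₂ = 0.841642 / 8 = 0.105.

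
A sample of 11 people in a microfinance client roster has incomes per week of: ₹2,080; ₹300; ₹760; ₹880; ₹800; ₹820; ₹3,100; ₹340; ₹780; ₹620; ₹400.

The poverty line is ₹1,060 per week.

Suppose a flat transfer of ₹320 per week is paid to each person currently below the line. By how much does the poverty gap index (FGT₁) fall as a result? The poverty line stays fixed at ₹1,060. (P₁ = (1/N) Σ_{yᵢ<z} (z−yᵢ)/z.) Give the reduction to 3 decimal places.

Before: below the line — ₹300, ₹340, ₹400, ₹620, ₹760, ₹780, ₹800, ₹820, ₹880; poverty gap index (FGT₁) = 0.32933.
After the ₹320 transfer: below the line — ₹620, ₹660, ₹720, ₹940; poverty gap index (FGT₁) = 0.11149.
Reduction = 0.32933 − 0.11149 = 0.218.

0.218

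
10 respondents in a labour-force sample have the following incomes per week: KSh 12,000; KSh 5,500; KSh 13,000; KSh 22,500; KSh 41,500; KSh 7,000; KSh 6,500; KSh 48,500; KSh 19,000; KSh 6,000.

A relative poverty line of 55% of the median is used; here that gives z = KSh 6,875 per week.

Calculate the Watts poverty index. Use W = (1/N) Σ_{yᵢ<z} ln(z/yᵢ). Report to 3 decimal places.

Poor units: KSh 5,500, KSh 6,000, KSh 6,500 (q = 3 of N = 10).
Log gaps: ln(6875/5500) = 0.2231; ln(6875/6000) = 0.1361; ln(6875/6500) = 0.0561.
W = 0.415365 / 10 = 0.042.

0.042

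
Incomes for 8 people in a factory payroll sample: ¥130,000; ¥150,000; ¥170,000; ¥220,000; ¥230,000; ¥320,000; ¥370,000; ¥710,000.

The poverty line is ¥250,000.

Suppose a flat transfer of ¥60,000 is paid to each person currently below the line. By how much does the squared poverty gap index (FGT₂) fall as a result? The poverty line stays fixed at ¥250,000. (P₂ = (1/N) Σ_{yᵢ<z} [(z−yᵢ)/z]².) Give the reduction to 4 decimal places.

Before: below the line — ¥130,000, ¥150,000, ¥170,000, ¥220,000, ¥230,000; squared poverty gap index (FGT₂) = 0.064200.
After the ¥60,000 transfer: below the line — ¥190,000, ¥210,000, ¥230,000; squared poverty gap index (FGT₂) = 0.011200.
Reduction = 0.064200 − 0.011200 = 0.0530.

0.0530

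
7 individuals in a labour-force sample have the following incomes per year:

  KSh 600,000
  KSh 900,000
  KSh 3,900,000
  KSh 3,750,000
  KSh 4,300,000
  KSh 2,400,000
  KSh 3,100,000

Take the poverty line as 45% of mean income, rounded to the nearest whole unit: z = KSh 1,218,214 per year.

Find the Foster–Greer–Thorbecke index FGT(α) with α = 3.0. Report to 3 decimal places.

0.021

Incomes under z: KSh 600,000, KSh 900,000 (q = 2 of N = 7).
Shortfall ratios: (1218214−600000)/1218214 = 0.5075; (1218214−900000)/1218214 = 0.2612.
Raised to α = 3.0: 0.13069; 0.01782.
Sum = 0.148514; FGT(3.0) = 0.148514 / 7 = 0.021.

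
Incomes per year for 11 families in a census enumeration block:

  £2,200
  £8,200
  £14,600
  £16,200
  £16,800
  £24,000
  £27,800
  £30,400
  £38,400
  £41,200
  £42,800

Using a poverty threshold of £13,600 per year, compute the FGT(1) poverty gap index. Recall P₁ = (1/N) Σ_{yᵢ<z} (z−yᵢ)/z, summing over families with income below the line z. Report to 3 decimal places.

Poor units: £2,200, £8,200 (q = 2 of N = 11).
Shortfall ratios: (13600−2200)/13600 = 0.8382; (13600−8200)/13600 = 0.3971.
Sum of shortfalls = 1.235294; P₁ averages over all N: 1.235294 / 11 = 0.112.

0.112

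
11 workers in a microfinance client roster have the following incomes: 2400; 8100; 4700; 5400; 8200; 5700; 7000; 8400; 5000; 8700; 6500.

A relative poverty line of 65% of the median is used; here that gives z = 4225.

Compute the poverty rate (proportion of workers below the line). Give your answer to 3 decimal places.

1 of the 11 workers have income below 4225.
H = 1/11 = 0.091.

0.091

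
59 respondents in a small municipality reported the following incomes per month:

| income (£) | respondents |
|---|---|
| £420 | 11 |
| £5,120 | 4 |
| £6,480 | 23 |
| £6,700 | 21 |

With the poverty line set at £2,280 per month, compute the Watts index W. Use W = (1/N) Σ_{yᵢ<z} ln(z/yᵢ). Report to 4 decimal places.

Incomes under z: 11×£420 (q = 11 of N = 59).
ln(z/y) terms: ln(2280/420) = 1.6917 (×11).
W = 18.608436 / 59 = 0.3154.

0.3154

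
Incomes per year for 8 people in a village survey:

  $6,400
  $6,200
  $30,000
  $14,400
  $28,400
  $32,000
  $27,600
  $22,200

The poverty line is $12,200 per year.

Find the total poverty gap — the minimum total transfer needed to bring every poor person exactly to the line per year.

Incomes under z: $6,200, $6,400 (q = 2 of N = 8).
Individual gaps: 12200−6200 = 6000; 12200−6400 = 5800.
Aggregate gap = $11,800.

$11,800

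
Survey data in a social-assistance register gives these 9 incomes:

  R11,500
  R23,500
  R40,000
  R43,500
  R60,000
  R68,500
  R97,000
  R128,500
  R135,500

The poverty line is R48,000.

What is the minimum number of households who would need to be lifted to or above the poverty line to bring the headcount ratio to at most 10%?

4

4 of the 9 households are poor, so H = 4/9 = 0.444.
A headcount ratio of at most 10% allows at most ⌊0.10 × 9⌋ = 0 poor households.
So at least 4 − 0 = 4 must be lifted.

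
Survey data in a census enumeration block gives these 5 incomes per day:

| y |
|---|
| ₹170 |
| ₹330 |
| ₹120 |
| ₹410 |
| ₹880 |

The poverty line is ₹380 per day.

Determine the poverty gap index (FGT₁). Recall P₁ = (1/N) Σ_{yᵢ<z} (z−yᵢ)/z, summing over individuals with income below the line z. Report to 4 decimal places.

0.2737

Incomes under z: ₹120, ₹170, ₹330 (q = 3 of N = 5).
Gap ratios (z−y)/z: (380−120)/380 = 0.6842; (380−170)/380 = 0.5526; (380−330)/380 = 0.1316.
Sum of shortfalls = 1.368421; P₁ averages over all N: 1.368421 / 5 = 0.2737.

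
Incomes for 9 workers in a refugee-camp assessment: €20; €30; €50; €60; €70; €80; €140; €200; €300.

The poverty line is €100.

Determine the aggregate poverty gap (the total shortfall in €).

Incomes under z: €20, €30, €50, €60, €70, €80 (q = 6 of N = 9).
Individual gaps: 100−20 = 80; 100−30 = 70; 100−50 = 50; 100−60 = 40; 100−70 = 30; 100−80 = 20.
Aggregate gap = €290.

€290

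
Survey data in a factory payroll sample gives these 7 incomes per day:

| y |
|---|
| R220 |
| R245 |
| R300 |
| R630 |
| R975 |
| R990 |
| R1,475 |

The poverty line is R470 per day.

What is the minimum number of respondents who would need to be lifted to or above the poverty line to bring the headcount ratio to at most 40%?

3 of the 7 respondents are poor, so H = 3/7 = 0.429.
A headcount ratio of at most 40% allows at most ⌊0.40 × 7⌋ = 2 poor respondents.
So at least 3 − 2 = 1 must be lifted.

1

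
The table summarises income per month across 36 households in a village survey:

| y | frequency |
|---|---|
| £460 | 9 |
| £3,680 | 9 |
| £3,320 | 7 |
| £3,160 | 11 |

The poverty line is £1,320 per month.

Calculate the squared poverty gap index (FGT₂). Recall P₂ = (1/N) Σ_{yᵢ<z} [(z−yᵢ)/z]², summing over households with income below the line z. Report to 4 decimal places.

0.1061

Poor units: 9×£460 (q = 9 of N = 36).
Shortfall ratios: (1320−460)/1320 = 0.6515 (×9).
Squared: 0.4245 (×9).
Sum = 3.820248; P₂ = 3.820248 / 36 = 0.1061.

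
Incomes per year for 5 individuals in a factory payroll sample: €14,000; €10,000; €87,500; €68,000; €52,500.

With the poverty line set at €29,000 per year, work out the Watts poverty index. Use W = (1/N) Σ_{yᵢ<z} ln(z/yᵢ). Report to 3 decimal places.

0.359

Below z: €10,000, €14,000 (q = 2 of N = 5).
Log shortfalls: ln(29000/10000) = 1.0647; ln(29000/14000) = 0.7282.
W = 1.792949 / 5 = 0.359.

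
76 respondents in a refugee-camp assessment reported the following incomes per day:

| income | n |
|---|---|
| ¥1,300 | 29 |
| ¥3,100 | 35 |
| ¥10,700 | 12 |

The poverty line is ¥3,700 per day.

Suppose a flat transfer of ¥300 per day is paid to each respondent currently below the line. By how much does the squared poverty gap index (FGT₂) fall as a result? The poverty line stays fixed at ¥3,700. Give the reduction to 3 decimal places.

Before: below the line — 29×¥1,300, 35×¥3,100; squared poverty gap index (FGT₂) = 0.17266.
After the ¥300 transfer: below the line — 29×¥1,600, 35×¥3,400; squared poverty gap index (FGT₂) = 0.12595.
Reduction = 0.17266 − 0.12595 = 0.047.

0.047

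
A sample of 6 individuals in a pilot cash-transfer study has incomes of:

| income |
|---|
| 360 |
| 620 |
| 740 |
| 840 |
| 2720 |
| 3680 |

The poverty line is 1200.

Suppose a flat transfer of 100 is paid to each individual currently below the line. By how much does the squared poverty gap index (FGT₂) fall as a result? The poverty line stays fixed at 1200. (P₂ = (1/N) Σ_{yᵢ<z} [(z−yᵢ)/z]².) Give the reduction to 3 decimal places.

Before: below the line — 360, 620, 740, 840; squared poverty gap index (FGT₂) = 0.16009.
After the 100 transfer: below the line — 460, 720, 840, 940; squared poverty gap index (FGT₂) = 0.11287.
Reduction = 0.16009 − 0.11287 = 0.047.

0.047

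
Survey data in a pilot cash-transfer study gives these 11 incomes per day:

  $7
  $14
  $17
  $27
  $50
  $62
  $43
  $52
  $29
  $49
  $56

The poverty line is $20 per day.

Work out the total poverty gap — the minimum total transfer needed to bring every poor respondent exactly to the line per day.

Below the line: $7, $14, $17 (q = 3 of N = 11).
Individual gaps: 20−7 = 13; 20−14 = 6; 20−17 = 3.
Aggregate gap = $22.

$22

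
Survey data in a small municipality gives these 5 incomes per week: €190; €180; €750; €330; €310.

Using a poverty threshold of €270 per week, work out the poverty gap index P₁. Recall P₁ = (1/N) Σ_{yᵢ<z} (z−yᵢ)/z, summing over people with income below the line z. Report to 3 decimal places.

Poor units: €180, €190 (q = 2 of N = 5).
Gap ratios (z−y)/z: (270−180)/270 = 0.3333; (270−190)/270 = 0.2963.
Sum of shortfalls = 0.629630; P₁ averages over all N: 0.629630 / 5 = 0.126.

0.126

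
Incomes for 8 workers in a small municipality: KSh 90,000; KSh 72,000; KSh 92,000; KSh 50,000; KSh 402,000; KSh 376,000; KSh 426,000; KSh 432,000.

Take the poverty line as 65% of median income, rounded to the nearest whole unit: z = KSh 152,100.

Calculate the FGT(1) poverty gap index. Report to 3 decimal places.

Below the line: KSh 50,000, KSh 72,000, KSh 90,000, KSh 92,000 (q = 4 of N = 8).
Gap ratios (z−y)/z: (152100−50000)/152100 = 0.6713; (152100−72000)/152100 = 0.5266; (152100−90000)/152100 = 0.4083; (152100−92000)/152100 = 0.3951.
Σ = 2.001315. Dividing by the full population N = 8 gives P₁ = 0.250.

0.250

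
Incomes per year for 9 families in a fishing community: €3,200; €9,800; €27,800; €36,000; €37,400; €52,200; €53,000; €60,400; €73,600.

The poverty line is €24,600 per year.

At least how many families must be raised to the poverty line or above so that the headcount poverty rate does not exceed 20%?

Currently q = 2 of N = 9 are below the line (H = 0.222).
A headcount ratio of at most 20% allows at most ⌊0.20 × 9⌋ = 1 poor families.
So at least 2 − 1 = 1 must be lifted.

1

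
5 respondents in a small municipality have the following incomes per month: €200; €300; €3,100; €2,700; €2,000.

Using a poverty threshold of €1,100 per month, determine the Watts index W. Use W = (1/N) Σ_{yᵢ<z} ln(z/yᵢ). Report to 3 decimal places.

0.601

Below the line: €200, €300 (q = 2 of N = 5).
Log gaps: ln(1100/200) = 1.7047; ln(1100/300) = 1.2993.
W = 3.004031 / 5 = 0.601.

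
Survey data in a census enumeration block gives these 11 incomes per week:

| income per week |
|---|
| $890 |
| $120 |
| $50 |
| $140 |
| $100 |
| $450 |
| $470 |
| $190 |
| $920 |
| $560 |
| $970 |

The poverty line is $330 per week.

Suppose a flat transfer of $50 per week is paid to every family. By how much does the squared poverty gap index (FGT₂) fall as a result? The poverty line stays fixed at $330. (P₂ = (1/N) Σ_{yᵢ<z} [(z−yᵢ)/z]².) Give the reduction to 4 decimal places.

Before: below the line — $50, $100, $120, $140, $190; squared poverty gap index (FGT₂) = 0.192921.
After the $50 transfer: below the line — $100, $150, $170, $190, $240; squared poverty gap index (FGT₂) = 0.115702.
Reduction = 0.192921 − 0.115702 = 0.0772.

0.0772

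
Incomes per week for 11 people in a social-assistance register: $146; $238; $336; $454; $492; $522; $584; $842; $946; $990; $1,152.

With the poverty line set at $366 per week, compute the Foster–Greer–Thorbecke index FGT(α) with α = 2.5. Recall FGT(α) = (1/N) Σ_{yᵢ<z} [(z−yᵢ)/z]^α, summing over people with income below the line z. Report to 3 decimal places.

Below the line: $146, $238, $336 (q = 3 of N = 11).
Normalized shortfalls: (366−146)/366 = 0.6011; (366−238)/366 = 0.3497; (366−336)/366 = 0.0820.
Raised to α = 2.5: 0.28013; 0.07233; 0.00192.
Sum = 0.354381; FGT(2.5) = 0.354381 / 11 = 0.032.

0.032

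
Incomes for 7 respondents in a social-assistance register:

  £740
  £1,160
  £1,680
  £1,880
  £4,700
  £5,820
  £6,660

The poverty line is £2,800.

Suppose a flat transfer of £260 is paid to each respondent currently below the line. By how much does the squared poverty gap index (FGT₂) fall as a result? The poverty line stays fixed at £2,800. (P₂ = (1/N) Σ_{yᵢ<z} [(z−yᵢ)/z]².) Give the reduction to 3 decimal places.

0.049

Before: below the line — £740, £1,160, £1,680, £1,880; squared poverty gap index (FGT₂) = 0.16461.
After the £260 transfer: below the line — £1,000, £1,420, £1,940, £2,140; squared poverty gap index (FGT₂) = 0.11515.
Reduction = 0.16461 − 0.11515 = 0.049.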